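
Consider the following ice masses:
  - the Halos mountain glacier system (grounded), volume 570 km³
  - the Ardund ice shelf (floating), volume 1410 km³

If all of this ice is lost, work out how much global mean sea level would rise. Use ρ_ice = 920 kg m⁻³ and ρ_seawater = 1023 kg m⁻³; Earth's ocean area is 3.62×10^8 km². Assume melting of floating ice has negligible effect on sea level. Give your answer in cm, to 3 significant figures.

Halos: 570 km³ × (920/1023) = 512.6 km³ of water.
The Ardund ice shelf is floating and already displaces its own weight of water, so its melt adds essentially nothing to sea level.
Total added water ≈ 5.126×10^11 m³ over 3.62×10^14 m² → Δh = 1.42×10^-3 m = 0.142 cm.

≈ 0.142 cm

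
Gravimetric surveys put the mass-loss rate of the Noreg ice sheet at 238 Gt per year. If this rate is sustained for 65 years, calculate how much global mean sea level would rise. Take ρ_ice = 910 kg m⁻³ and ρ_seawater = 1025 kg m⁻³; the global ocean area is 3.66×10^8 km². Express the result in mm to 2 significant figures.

Total mass lost = 238 Gt/yr × 65 yr = 1.547×10^4 Gt = 1.547×10^16 kg.
ρ_w = 1025 kg m⁻³, so water volume = 1.547×10^16 / 1025 = 1.509×10^13 m³.
Δh = 1.509×10^13 / 3.66×10^14 = 0.0412 m = 41 mm.

≈ 41 mm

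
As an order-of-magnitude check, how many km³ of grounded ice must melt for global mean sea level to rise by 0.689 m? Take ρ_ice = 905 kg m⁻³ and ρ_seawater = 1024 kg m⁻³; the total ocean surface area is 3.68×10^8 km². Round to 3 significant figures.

≈ 2.87×10^5 km³

Required water volume = Δh × A = 0.689 m × 3.68×10^14 m² = 2.536×10^14 m³ = 2.536×10^5 km³.
Ice volume = water volume × ρ_w/ρ_ice = 2.536×10^5 × 1024/905 = 2.87×10^5 km³.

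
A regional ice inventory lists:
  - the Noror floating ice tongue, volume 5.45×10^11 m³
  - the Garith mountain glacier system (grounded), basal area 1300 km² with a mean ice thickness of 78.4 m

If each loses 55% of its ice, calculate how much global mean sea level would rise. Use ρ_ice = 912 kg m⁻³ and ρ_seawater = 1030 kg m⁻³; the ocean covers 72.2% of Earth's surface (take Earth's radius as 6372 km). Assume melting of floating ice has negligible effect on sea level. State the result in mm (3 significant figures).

≈ 0.135 mm

The Noror floating ice tongue is floating and already displaces its own weight of water, so its melt adds essentially nothing to sea level.
Garith: ice volume = 1300 km² × 78.4 m = 101.9 km³; 0.55 × 101.9 × (912/1030) = 49.63 km³ of water.
Total added water ≈ 4.963×10^10 m³ over 3.68×10^14 m² → Δh = 1.35×10^-4 m = 0.135 mm.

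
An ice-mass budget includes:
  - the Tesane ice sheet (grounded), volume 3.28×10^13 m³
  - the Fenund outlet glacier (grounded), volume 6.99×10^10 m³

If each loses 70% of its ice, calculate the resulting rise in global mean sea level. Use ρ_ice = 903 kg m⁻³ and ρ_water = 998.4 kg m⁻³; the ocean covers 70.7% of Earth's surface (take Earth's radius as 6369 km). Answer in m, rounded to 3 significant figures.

≈ 0.0577 m

Tesane: 0.7 × 3.28×10^13 m³ × (903/998.4) = 2.077×10^13 m³ of water.
Fenund: 0.7 × 6.99×10^10 m³ × (903/998.4) = 4.425×10^10 m³ of water.
Total added water ≈ 2.081×10^13 m³ over 3.60×10^14 m² → Δh = 0.0577 m.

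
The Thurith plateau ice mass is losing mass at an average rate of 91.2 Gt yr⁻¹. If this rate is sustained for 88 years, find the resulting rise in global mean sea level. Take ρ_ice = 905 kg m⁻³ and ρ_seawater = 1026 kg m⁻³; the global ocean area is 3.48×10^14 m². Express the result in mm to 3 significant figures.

≈ 22.5 mm

Total mass lost = 91.2 Gt/yr × 88 yr = 8026 Gt = 8.026×10^15 kg.
ρ_w = 1026 kg m⁻³, so water volume = 8.026×10^15 / 1026 = 7.822×10^12 m³.
Δh = 7.822×10^12 / 3.48×10^14 = 0.0225 m = 22.5 mm.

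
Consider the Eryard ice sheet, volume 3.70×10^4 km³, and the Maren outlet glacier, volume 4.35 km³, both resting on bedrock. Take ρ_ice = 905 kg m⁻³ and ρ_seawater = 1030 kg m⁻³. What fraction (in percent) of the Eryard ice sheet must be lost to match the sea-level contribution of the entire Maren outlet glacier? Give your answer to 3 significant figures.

≈ 0.0118 %

Equal sea-level rise means equal mass of meltwater, i.e. equal mass of ice lost.
Ice mass of Maren: 3.937×10^12 kg; ice mass of Eryard: 3.348×10^16 kg.
Fraction required = 3.937×10^12 / 3.348×10^16 = 1.18×10^-4 → 0.0118 %.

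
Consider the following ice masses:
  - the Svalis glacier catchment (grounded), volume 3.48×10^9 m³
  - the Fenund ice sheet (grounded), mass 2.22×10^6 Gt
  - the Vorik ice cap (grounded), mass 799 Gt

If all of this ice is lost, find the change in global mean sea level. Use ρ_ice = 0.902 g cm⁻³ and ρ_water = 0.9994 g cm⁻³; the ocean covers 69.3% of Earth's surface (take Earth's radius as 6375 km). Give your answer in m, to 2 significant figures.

≈ 6.3 m

Svalis: 3.48×10^9 m³ × (902/999.4) = 3.141×10^9 m³ of water.
Fenund: 2.22×10^6 Gt = 2.220×10^18 kg; dividing by ρ_w = 0.9994 g cm⁻³ = 999.4 kg m⁻³ gives 2.221×10^15 m³ of water.
Vorik: 799 Gt = 7.990×10^14 kg; dividing by ρ_w = 999.4 kg m⁻³ gives 7.995×10^11 m³ of water.
Total added water ≈ 2.222×10^15 m³ over 3.54×10^14 m² → Δh = 6.28 m.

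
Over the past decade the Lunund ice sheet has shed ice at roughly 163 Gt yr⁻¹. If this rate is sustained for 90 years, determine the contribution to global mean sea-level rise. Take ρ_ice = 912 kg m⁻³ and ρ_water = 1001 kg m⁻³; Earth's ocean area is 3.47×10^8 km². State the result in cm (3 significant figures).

Total mass lost = 163 Gt/yr × 90 yr = 1.467×10^4 Gt = 1.467×10^16 kg.
ρ_w = 1001 kg m⁻³, so water volume = 1.467×10^16 / 1001 = 1.466×10^13 m³.
Δh = 1.466×10^13 / 3.47×10^14 = 0.0422 m = 4.22 cm.

≈ 4.22 cm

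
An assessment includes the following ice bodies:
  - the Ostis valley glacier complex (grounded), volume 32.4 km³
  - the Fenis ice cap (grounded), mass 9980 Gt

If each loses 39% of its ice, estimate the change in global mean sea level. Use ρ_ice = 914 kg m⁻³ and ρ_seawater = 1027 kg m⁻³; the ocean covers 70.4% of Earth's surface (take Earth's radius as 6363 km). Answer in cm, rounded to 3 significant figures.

Ostis: 0.39 × 32.4 km³ × (914/1027) = 11.25 km³ of water.
Fenis: 0.39 × 9980 Gt = 3.892×10^15 kg; dividing by ρ_w = 1027 kg m⁻³ gives 3.790×10^12 m³ of water.
Total added water ≈ 3.801×10^12 m³ over 3.58×10^14 m² → Δh = 0.0106 m = 1.06 cm.

≈ 1.06 cm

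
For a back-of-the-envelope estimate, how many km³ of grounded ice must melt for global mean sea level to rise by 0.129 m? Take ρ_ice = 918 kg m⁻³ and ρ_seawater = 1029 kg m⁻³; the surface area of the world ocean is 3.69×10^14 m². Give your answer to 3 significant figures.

≈ 5.34×10^4 km³

Required water volume = Δh × A = 0.129 m × 3.69×10^14 m² = 4.760×10^13 m³ = 4.760×10^4 km³.
Ice volume = water volume × ρ_w/ρ_ice = 4.760×10^4 × 1029/918 = 5.34×10^4 km³.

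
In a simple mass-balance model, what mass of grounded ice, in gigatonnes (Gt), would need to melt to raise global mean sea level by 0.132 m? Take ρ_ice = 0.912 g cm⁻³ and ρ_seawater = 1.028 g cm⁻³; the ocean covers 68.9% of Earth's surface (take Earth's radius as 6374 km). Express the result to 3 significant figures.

Required water volume = Δh × A = 0.132 m × 3.52×10^14 m² = 4.643×10^13 m³.
ρ_w = 1.028 g cm⁻³ = 1028 kg m⁻³, so the mass of water = 4.643×10^13 m³ × 1028 kg m⁻³ = 4.773×10^16 kg = 4.77×10^4 Gt (and the same mass of ice, by conservation).

≈ 4.77×10^4 Gt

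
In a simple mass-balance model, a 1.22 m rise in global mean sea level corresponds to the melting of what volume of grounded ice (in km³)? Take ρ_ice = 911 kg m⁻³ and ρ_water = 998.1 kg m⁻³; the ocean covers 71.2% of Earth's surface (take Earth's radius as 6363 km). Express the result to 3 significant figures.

≈ 4.84×10^5 km³

Required water volume = Δh × A = 1.22 m × 3.62×10^14 m² = 4.420×10^14 m³ = 4.420×10^5 km³.
Ice volume = water volume × ρ_w/ρ_ice = 4.420×10^5 × 998.1/911 = 4.84×10^5 km³.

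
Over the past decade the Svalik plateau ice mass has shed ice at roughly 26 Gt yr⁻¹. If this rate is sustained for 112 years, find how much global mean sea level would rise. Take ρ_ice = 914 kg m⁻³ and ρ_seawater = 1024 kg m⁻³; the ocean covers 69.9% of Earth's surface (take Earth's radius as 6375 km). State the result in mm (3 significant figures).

Total mass lost = 26 Gt/yr × 112 yr = 2912 Gt = 2.912×10^15 kg.
ρ_w = 1024 kg m⁻³, so water volume = 2.912×10^15 / 1024 = 2.844×10^12 m³.
Δh = 2.844×10^12 / 3.57×10^14 = 7.97×10^-3 m = 7.97 mm.

≈ 7.97 mm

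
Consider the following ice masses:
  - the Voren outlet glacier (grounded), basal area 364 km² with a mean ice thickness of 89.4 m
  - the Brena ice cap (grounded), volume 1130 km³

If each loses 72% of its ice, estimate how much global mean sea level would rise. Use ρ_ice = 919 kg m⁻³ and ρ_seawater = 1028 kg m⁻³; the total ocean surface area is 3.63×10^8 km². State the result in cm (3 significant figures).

Voren: ice volume = 364 km² × 89.4 m = 32.54 km³; 0.72 × 32.54 × (919/1028) = 20.95 km³ of water.
Brena: 0.72 × 1130 km³ × (919/1028) = 727.3 km³ of water.
Total added water ≈ 7.483×10^11 m³ over 3.63×10^14 m² → Δh = 2.06×10^-3 m = 0.206 cm.

≈ 0.206 cm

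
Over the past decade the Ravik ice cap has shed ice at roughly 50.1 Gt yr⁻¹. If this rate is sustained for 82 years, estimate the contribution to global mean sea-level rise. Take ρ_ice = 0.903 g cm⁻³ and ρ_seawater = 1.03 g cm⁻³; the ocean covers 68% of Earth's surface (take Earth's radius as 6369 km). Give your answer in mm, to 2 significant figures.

≈ 12 mm

Total mass lost = 50.1 Gt/yr × 82 yr = 4108 Gt = 4.108×10^15 kg.
ρ_w = 1.03 g cm⁻³ = 1030 kg m⁻³, so water volume = 4.108×10^15 / 1030 = 3.989×10^12 m³.
Δh = 3.989×10^12 / 3.47×10^14 = 0.0115 m = 12 mm.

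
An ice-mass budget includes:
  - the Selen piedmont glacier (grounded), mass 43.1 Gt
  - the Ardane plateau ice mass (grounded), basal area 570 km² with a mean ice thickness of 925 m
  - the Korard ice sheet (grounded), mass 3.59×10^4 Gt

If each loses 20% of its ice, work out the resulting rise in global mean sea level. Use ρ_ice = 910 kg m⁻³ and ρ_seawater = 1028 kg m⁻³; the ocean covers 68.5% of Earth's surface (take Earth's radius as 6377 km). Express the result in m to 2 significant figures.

≈ 0.020 m

Selen: 0.2 × 43.1 Gt = 8.620×10^12 kg; dividing by ρ_w = 1028 kg m⁻³ gives 8.385×10^9 m³ of water.
Ardane: ice volume = 570 km² × 925 m = 527.2 km³; 0.2 × 527.2 × (910/1028) = 93.35 km³ of water.
Korard: 0.2 × 3.59×10^4 Gt = 7.180×10^15 kg; dividing by ρ_w = 1028 kg m⁻³ gives 6.984×10^12 m³ of water.
Total added water ≈ 7.086×10^12 m³ over 3.50×10^14 m² → Δh = 0.0202 m.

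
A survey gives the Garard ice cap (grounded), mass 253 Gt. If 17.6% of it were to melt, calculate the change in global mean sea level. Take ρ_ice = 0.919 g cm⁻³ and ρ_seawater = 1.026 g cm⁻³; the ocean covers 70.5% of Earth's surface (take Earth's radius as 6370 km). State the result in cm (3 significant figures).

Garard: 0.176 × 253 Gt = 4.453×10^13 kg; dividing by ρ_w = 1.026 g cm⁻³ = 1026 kg m⁻³ gives 4.340×10^10 m³ of water.
Spread over 3.59×10^14 m² of ocean, Δh = 4.340×10^10 / 3.59×10^14 = 1.21×10^-4 m = 0.0121 cm.

≈ 0.0121 cm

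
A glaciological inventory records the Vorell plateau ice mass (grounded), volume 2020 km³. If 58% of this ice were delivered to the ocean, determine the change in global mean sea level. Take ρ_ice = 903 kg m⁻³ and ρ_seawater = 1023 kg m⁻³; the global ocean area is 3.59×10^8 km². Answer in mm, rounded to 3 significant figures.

≈ 2.88 mm

Vorell: 0.58 × 2020 km³ × (903/1023) = 1034 km³ of water.
Spread over 3.59×10^14 m² of ocean, Δh = 1.034×10^12 / 3.59×10^14 = 2.88×10^-3 m = 2.88 mm.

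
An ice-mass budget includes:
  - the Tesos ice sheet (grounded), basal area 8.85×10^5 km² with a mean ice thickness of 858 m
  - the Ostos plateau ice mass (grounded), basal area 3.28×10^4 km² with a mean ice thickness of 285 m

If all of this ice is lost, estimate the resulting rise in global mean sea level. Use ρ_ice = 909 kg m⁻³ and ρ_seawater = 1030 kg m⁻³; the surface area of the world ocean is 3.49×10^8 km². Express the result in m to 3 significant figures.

≈ 1.94 m

Tesos: ice volume = 8.85×10^5 km² × 858 m = 7.593×10^5 km³; 7.593×10^5 × (909/1030) = 6.701×10^5 km³ of water.
Ostos: ice volume = 3.28×10^4 km² × 285 m = 9348 km³; 9348 × (909/1030) = 8250 km³ of water.
Total added water ≈ 6.784×10^14 m³ over 3.49×10^14 m² → Δh = 1.94 m.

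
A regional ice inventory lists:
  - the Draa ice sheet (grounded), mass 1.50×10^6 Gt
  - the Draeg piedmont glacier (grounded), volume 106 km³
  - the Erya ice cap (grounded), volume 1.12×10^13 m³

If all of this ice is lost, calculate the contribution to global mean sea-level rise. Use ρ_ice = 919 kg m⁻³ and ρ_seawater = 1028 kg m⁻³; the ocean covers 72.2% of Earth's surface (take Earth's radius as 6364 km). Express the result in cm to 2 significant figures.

Draa: 1.50×10^6 Gt = 1.500×10^18 kg; dividing by ρ_w = 1028 kg m⁻³ gives 1.459×10^15 m³ of water.
Draeg: 106 km³ × (919/1028) = 94.76 km³ of water.
Erya: 1.12×10^13 m³ × (919/1028) = 1.001×10^13 m³ of water.
Total added water ≈ 1.469×10^15 m³ over 3.67×10^14 m² → Δh = 4.00 m = 400 cm.

≈ 400 cm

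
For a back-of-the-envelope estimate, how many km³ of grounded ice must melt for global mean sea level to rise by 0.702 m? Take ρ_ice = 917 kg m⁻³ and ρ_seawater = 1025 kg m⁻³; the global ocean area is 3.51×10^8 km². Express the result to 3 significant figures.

Required water volume = Δh × A = 0.702 m × 3.51×10^14 m² = 2.464×10^14 m³ = 2.464×10^5 km³.
Ice volume = water volume × ρ_w/ρ_ice = 2.464×10^5 × 1025/917 = 2.75×10^5 km³.

≈ 2.75×10^5 km³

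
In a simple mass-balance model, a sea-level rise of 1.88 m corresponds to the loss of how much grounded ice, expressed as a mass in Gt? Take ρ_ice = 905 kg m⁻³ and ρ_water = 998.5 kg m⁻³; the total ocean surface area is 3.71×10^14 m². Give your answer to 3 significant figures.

Required water volume = Δh × A = 1.88 m × 3.71×10^14 m² = 6.975×10^14 m³.
ρ_w = 998.5 kg m⁻³, so the mass of water = 6.975×10^14 m³ × 998.5 kg m⁻³ = 6.964×10^17 kg = 6.96×10^5 Gt (and the same mass of ice, by conservation).

≈ 6.96×10^5 Gt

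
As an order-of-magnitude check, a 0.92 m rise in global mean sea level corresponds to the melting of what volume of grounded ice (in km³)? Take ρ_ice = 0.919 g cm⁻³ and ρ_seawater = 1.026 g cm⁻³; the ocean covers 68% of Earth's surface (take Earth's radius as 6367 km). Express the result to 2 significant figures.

≈ 3.6×10^5 km³

Required water volume = Δh × A = 0.92 m × 3.46×10^14 m² = 3.187×10^14 m³ = 3.187×10^5 km³.
Ice volume = water volume × ρ_w/ρ_ice = 3.187×10^5 × 1026/919 = 3.6×10^5 km³.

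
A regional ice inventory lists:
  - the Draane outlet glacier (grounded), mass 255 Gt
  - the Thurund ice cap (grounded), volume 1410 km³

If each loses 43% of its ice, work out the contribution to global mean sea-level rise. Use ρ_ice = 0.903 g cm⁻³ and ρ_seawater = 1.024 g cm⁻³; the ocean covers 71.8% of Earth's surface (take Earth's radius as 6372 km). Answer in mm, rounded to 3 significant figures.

Draane: 0.43 × 255 Gt = 1.096×10^14 kg; dividing by ρ_w = 1.024 g cm⁻³ = 1024 kg m⁻³ gives 1.071×10^11 m³ of water.
Thurund: 0.43 × 1410 km³ × (903/1024) = 534.7 km³ of water.
Total added water ≈ 6.417×10^11 m³ over 3.66×10^14 m² → Δh = 1.75×10^-3 m = 1.75 mm.

≈ 1.75 mm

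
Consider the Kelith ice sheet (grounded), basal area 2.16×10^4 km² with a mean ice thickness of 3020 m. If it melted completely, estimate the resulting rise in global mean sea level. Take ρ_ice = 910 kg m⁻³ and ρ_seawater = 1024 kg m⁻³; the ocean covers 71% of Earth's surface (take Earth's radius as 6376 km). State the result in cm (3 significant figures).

≈ 16.0 cm

Kelith: ice volume = 2.16×10^4 km² × 3020 m = 6.523×10^4 km³; 6.523×10^4 × (910/1024) = 5.797×10^4 km³ of water.
Spread over 3.63×10^14 m² of ocean, Δh = 5.797×10^13 / 3.63×10^14 = 0.160 m = 16.0 cm.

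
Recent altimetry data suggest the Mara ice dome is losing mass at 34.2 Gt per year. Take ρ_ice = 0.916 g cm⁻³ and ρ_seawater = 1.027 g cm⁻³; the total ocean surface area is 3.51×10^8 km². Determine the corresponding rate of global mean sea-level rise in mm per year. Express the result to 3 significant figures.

ρ_w = 1.027 g cm⁻³ = 1027 kg m⁻³. Annual water volume added = 34.2 Gt / ρ_w = 3.420×10^13 kg / 1027 kg m⁻³ = 3.330×10^10 m³.
Δh per year = 3.330×10^10 / 3.51×10^14 = 9.49×10^-5 m = 0.0949 mm.

≈ 0.0949 mm/yr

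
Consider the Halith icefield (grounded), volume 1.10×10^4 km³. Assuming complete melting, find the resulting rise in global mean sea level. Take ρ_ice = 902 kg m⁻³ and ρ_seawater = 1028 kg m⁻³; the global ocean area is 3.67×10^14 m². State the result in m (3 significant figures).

≈ 0.0263 m

Halith: 1.10×10^4 km³ × (902/1028) = 9652 km³ of water.
Spread over 3.67×10^14 m² of ocean, Δh = 9.652×10^12 / 3.67×10^14 = 0.0263 m.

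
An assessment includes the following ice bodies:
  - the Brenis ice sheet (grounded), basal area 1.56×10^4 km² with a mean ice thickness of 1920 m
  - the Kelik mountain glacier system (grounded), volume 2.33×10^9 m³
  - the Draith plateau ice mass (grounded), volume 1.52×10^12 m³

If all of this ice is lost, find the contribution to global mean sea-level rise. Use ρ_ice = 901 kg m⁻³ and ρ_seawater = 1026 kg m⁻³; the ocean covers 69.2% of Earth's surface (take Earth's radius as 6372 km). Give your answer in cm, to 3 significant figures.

≈ 7.83 cm

Brenis: ice volume = 1.56×10^4 km² × 1920 m = 2.995×10^4 km³; 2.995×10^4 × (901/1026) = 2.630×10^4 km³ of water.
Kelik: 2.33×10^9 m³ × (901/1026) = 2.046×10^9 m³ of water.
Draith: 1.52×10^12 m³ × (901/1026) = 1.335×10^12 m³ of water.
Total added water ≈ 2.764×10^13 m³ over 3.53×10^14 m² → Δh = 0.0783 m = 7.83 cm.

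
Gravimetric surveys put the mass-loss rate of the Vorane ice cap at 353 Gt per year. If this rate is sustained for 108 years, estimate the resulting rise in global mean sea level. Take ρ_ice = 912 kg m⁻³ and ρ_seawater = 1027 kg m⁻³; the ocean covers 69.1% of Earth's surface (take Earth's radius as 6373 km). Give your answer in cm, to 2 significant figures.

Total mass lost = 353 Gt/yr × 108 yr = 3.812×10^4 Gt = 3.812×10^16 kg.
ρ_w = 1027 kg m⁻³, so water volume = 3.812×10^16 / 1027 = 3.712×10^13 m³.
Δh = 3.712×10^13 / 3.53×10^14 = 0.105 m = 11 cm.

≈ 11 cm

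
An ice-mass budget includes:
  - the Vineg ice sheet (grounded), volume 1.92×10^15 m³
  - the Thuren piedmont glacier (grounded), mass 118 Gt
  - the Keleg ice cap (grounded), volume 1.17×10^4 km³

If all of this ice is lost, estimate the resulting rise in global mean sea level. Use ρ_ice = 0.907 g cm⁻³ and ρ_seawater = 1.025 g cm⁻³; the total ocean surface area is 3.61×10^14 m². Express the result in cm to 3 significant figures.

Vineg: 1.92×10^15 m³ × (907/1025) = 1.699×10^15 m³ of water.
Thuren: 118 Gt = 1.180×10^14 kg; dividing by ρ_w = 1.025 g cm⁻³ = 1025 kg m⁻³ gives 1.151×10^11 m³ of water.
Keleg: 1.17×10^4 km³ × (907/1025) = 1.035×10^4 km³ of water.
Total added water ≈ 1.709×10^15 m³ over 3.61×10^14 m² → Δh = 4.74 m = 474 cm.

≈ 474 cm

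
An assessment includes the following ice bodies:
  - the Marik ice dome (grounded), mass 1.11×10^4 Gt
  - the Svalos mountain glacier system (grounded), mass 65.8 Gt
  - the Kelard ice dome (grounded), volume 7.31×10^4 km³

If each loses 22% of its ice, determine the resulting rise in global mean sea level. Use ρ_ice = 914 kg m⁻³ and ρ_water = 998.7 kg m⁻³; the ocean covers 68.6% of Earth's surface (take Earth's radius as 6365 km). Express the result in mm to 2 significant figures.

Marik: 0.22 × 1.11×10^4 Gt = 2.442×10^15 kg; dividing by ρ_w = 998.7 kg m⁻³ gives 2.445×10^12 m³ of water.
Svalos: 0.22 × 65.8 Gt = 1.448×10^13 kg; dividing by ρ_w = 998.7 kg m⁻³ gives 1.449×10^10 m³ of water.
Kelard: 0.22 × 7.31×10^4 km³ × (914/998.7) = 1.472×10^4 km³ of water.
Total added water ≈ 1.718×10^13 m³ over 3.49×10^14 m² → Δh = 0.0492 m = 49 mm.

≈ 49 mm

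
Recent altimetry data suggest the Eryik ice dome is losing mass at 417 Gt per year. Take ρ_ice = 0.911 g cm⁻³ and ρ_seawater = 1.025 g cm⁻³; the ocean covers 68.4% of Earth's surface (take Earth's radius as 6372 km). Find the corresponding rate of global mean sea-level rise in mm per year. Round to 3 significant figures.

≈ 1.17 mm/yr

ρ_w = 1.025 g cm⁻³ = 1025 kg m⁻³. Annual water volume added = 417 Gt / ρ_w = 4.170×10^14 kg / 1025 kg m⁻³ = 4.068×10^11 m³.
Δh per year = 4.068×10^11 / 3.49×10^14 = 1.17×10^-3 m = 1.17 mm.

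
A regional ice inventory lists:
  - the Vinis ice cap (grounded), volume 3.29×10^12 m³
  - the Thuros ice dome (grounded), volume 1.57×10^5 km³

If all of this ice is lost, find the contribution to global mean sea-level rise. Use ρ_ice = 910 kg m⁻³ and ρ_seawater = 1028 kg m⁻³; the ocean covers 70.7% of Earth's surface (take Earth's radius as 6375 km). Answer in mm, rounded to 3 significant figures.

≈ 393 mm

Vinis: 3.29×10^12 m³ × (910/1028) = 2.912×10^12 m³ of water.
Thuros: 1.57×10^5 km³ × (910/1028) = 1.390×10^5 km³ of water.
Total added water ≈ 1.419×10^14 m³ over 3.61×10^14 m² → Δh = 0.393 m = 393 mm.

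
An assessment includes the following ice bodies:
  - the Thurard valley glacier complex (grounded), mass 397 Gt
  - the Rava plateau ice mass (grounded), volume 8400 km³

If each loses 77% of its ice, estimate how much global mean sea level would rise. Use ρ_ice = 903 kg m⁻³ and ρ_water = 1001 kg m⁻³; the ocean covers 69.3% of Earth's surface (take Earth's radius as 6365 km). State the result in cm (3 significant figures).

Thurard: 0.77 × 397 Gt = 3.057×10^14 kg; dividing by ρ_w = 1001 kg m⁻³ gives 3.054×10^11 m³ of water.
Rava: 0.77 × 8400 km³ × (903/1001) = 5835 km³ of water.
Total added water ≈ 6.140×10^12 m³ over 3.53×10^14 m² → Δh = 0.0174 m = 1.74 cm.

≈ 1.74 cm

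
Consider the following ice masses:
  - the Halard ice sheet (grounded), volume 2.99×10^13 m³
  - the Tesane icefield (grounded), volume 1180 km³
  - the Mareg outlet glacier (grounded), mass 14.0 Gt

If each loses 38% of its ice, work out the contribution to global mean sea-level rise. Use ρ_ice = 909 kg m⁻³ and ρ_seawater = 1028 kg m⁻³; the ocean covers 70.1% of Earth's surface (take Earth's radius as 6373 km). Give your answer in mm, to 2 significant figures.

≈ 29 mm

Halard: 0.38 × 2.99×10^13 m³ × (909/1028) = 1.005×10^13 m³ of water.
Tesane: 0.38 × 1180 km³ × (909/1028) = 396.5 km³ of water.
Mareg: 0.38 × 14.0 Gt = 5.320×10^12 kg; dividing by ρ_w = 1028 kg m⁻³ gives 5.175×10^9 m³ of water.
Total added water ≈ 1.045×10^13 m³ over 3.58×10^14 m² → Δh = 0.0292 m = 29 mm.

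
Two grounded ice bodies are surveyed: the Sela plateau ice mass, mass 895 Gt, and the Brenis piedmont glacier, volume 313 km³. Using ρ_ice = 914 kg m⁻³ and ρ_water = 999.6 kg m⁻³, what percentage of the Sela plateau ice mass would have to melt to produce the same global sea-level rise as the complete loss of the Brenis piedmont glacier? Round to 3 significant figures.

≈ 32.0 %

Equal sea-level rise means equal mass of meltwater, i.e. equal mass of ice lost.
Ice mass of Brenis: 2.861×10^14 kg; ice mass of Sela: 8.950×10^14 kg.
Fraction required = 2.861×10^14 / 8.950×10^14 = 0.320 → 32.0 %.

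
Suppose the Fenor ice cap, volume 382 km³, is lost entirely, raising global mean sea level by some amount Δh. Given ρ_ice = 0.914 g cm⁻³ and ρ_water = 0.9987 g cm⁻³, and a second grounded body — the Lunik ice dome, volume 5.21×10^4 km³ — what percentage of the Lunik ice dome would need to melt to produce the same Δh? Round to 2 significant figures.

≈ 0.73 %

Equal sea-level rise means equal mass of meltwater, i.e. equal mass of ice lost.
Ice mass of Fenor: 3.491×10^14 kg; ice mass of Lunik: 4.762×10^16 kg.
Fraction required = 3.491×10^14 / 4.762×10^16 = 7.33×10^-3 → 0.73 %.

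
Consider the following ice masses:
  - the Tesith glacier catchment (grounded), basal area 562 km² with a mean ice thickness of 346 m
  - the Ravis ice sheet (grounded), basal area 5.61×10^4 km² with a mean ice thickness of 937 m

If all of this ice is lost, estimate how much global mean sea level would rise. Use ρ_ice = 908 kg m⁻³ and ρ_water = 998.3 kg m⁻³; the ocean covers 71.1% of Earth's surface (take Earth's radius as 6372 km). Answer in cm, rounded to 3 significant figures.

Tesith: ice volume = 562 km² × 346 m = 194.5 km³; 194.5 × (908/998.3) = 176.9 km³ of water.
Ravis: ice volume = 5.61×10^4 km² × 937 m = 5.257×10^4 km³; 5.257×10^4 × (908/998.3) = 4.781×10^4 km³ of water.
Total added water ≈ 4.799×10^13 m³ over 3.63×10^14 m² → Δh = 0.132 m = 13.2 cm.

≈ 13.2 cm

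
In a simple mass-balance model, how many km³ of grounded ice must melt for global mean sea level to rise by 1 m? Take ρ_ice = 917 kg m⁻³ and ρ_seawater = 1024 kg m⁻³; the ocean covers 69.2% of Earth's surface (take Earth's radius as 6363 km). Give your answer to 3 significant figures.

Required water volume = Δh × A = 1 m × 3.52×10^14 m² = 3.521×10^14 m³ = 3.521×10^5 km³.
Ice volume = water volume × ρ_w/ρ_ice = 3.521×10^5 × 1024/917 = 3.93×10^5 km³.

≈ 3.93×10^5 km³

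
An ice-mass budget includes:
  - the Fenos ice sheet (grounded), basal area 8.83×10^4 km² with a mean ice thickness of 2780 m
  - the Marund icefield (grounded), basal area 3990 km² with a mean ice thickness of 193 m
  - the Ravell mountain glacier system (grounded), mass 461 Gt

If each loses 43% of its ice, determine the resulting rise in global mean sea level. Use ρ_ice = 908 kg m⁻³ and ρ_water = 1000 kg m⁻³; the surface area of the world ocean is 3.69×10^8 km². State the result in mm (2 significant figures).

Fenos: ice volume = 8.83×10^4 km² × 2780 m = 2.455×10^5 km³; 0.43 × 2.455×10^5 × (908/1000) = 9.584×10^4 km³ of water.
Marund: ice volume = 3990 km² × 193 m = 770.1 km³; 0.43 × 770.1 × (908/1000) = 300.7 km³ of water.
Ravell: 0.43 × 461 Gt = 1.982×10^14 kg; dividing by ρ_w = 1000 kg m⁻³ gives 1.982×10^11 m³ of water.
Total added water ≈ 9.634×10^13 m³ over 3.69×10^14 m² → Δh = 0.261 m = 260 mm.

≈ 260 mm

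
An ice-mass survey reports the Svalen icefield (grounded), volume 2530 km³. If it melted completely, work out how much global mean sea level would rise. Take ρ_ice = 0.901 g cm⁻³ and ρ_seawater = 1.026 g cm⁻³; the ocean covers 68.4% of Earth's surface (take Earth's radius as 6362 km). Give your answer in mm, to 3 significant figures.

≈ 6.39 mm

Svalen: 2530 km³ × (901/1026) = 2222 km³ of water.
Spread over 3.48×10^14 m² of ocean, Δh = 2.222×10^12 / 3.48×10^14 = 6.39×10^-3 m = 6.39 mm.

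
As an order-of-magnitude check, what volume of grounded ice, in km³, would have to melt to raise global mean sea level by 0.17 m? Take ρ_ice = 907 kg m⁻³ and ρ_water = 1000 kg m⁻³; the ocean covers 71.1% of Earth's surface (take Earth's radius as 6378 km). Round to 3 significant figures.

Required water volume = Δh × A = 0.17 m × 3.63×10^14 m² = 6.179×10^13 m³ = 6.179×10^4 km³.
Ice volume = water volume × ρ_w/ρ_ice = 6.179×10^4 × 1000/907 = 6.81×10^4 km³.

≈ 6.81×10^4 km³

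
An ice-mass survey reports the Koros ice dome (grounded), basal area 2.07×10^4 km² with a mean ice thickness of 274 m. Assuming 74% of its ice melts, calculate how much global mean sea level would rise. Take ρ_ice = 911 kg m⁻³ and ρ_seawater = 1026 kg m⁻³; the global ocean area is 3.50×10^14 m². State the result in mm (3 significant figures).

≈ 10.6 mm

Koros: ice volume = 2.07×10^4 km² × 274 m = 5672 km³; 0.74 × 5672 × (911/1026) = 3727 km³ of water.
Spread over 3.50×10^14 m² of ocean, Δh = 3.727×10^12 / 3.50×10^14 = 0.0106 m = 10.6 mm.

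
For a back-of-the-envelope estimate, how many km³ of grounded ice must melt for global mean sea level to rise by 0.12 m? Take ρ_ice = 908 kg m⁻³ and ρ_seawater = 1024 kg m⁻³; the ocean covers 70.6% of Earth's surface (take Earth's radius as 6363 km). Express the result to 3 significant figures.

Required water volume = Δh × A = 0.12 m × 3.59×10^14 m² = 4.310×10^13 m³ = 4.310×10^4 km³.
Ice volume = water volume × ρ_w/ρ_ice = 4.310×10^4 × 1024/908 = 4.86×10^4 km³.

≈ 4.86×10^4 km³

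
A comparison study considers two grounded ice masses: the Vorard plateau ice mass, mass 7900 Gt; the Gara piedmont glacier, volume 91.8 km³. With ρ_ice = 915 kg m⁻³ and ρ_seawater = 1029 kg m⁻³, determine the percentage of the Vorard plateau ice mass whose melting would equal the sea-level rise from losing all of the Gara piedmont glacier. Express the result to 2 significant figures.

Equal sea-level rise means equal mass of meltwater, i.e. equal mass of ice lost.
Ice mass of Gara: 8.400×10^13 kg; ice mass of Vorard: 7.900×10^15 kg.
Fraction required = 8.400×10^13 / 7.900×10^15 = 0.0106 → 1.1 %.

≈ 1.1 %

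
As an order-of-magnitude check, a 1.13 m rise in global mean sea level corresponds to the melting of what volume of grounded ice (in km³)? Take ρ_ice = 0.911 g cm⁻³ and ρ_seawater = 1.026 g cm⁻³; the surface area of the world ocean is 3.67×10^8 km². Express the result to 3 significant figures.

Required water volume = Δh × A = 1.13 m × 3.67×10^14 m² = 4.147×10^14 m³ = 4.147×10^5 km³.
Ice volume = water volume × ρ_w/ρ_ice = 4.147×10^5 × 1026/911 = 4.67×10^5 km³.

≈ 4.67×10^5 km³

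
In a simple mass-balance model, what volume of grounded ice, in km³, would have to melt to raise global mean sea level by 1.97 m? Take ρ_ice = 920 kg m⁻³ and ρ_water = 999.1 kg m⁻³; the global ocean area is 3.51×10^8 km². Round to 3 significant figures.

≈ 7.51×10^5 km³

Required water volume = Δh × A = 1.97 m × 3.51×10^14 m² = 6.915×10^14 m³ = 6.915×10^5 km³.
Ice volume = water volume × ρ_w/ρ_ice = 6.915×10^5 × 999.1/920 = 7.51×10^5 km³.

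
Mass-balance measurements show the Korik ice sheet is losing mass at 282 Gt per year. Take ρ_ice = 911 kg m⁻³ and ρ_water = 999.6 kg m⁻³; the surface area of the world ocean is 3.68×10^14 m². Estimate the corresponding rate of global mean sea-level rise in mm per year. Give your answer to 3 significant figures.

ρ_w = 999.6 kg m⁻³. Annual water volume added = 282 Gt / ρ_w = 2.820×10^14 kg / 999.6 kg m⁻³ = 2.821×10^11 m³.
Δh per year = 2.821×10^11 / 3.68×10^14 = 7.67×10^-4 m = 0.767 mm.

≈ 0.767 mm/yr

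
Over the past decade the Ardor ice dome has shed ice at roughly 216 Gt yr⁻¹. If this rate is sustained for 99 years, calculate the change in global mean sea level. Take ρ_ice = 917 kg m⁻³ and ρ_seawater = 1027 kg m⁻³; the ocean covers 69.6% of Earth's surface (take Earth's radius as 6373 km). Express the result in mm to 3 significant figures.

≈ 58.6 mm

Total mass lost = 216 Gt/yr × 99 yr = 2.138×10^4 Gt = 2.138×10^16 kg.
ρ_w = 1027 kg m⁻³, so water volume = 2.138×10^16 / 1027 = 2.082×10^13 m³.
Δh = 2.082×10^13 / 3.55×10^14 = 0.0586 m = 58.6 mm.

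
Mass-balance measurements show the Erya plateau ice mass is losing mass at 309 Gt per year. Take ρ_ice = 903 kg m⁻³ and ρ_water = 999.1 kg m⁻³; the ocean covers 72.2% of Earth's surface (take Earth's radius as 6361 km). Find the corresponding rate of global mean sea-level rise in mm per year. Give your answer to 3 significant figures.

≈ 0.842 mm/yr

ρ_w = 999.1 kg m⁻³. Annual water volume added = 309 Gt / ρ_w = 3.090×10^14 kg / 999.1 kg m⁻³ = 3.093×10^11 m³.
Δh per year = 3.093×10^11 / 3.67×10^14 = 8.42×10^-4 m = 0.842 mm.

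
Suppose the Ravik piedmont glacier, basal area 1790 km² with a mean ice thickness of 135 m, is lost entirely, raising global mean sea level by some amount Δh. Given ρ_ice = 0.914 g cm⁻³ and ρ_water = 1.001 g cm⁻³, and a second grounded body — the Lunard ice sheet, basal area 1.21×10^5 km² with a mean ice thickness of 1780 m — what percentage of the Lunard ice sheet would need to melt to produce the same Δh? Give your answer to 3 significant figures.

≈ 0.112 %

Equal sea-level rise means equal mass of meltwater, i.e. equal mass of ice lost.
Ice mass of Ravik: 2.209×10^14 kg; ice mass of Lunard: 1.969×10^17 kg.
Fraction required = 2.209×10^14 / 1.969×10^17 = 1.12×10^-3 → 0.112 %.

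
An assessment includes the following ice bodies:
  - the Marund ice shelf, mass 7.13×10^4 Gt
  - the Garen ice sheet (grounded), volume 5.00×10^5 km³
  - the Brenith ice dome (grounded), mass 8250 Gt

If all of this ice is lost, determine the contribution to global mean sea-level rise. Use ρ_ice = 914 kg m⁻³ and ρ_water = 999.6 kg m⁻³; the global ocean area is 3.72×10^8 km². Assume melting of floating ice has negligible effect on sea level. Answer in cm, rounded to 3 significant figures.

≈ 125 cm

The Marund ice shelf is floating and already displaces its own weight of water, so its melt adds essentially nothing to sea level.
Garen: 5.00×10^5 km³ × (914/999.6) = 4.572×10^5 km³ of water.
Brenith: 8250 Gt = 8.250×10^15 kg; dividing by ρ_w = 999.6 kg m⁻³ gives 8.253×10^12 m³ of water.
Total added water ≈ 4.654×10^14 m³ over 3.72×10^14 m² → Δh = 1.25 m = 125 cm.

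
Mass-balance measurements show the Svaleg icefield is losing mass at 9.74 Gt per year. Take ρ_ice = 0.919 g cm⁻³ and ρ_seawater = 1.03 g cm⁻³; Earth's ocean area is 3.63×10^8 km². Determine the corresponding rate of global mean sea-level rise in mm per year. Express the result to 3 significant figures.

ρ_w = 1.03 g cm⁻³ = 1030 kg m⁻³. Annual water volume added = 9.74 Gt / ρ_w = 9.740×10^12 kg / 1030 kg m⁻³ = 9.456×10^9 m³.
Δh per year = 9.456×10^9 / 3.63×10^14 = 2.61×10^-5 m = 0.0261 mm.

≈ 0.0261 mm/yr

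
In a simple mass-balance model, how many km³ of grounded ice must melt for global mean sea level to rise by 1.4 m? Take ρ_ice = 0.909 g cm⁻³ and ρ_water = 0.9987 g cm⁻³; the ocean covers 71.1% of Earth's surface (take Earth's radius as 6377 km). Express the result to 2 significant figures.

Required water volume = Δh × A = 1.4 m × 3.63×10^14 m² = 5.087×10^14 m³ = 5.087×10^5 km³.
Ice volume = water volume × ρ_w/ρ_ice = 5.087×10^5 × 998.7/909 = 5.6×10^5 km³.

≈ 5.6×10^5 km³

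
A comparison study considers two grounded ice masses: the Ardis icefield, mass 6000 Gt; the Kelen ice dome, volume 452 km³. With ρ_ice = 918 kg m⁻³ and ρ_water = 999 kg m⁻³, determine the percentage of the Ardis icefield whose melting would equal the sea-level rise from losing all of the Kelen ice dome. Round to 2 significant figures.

≈ 6.9 %

Equal sea-level rise means equal mass of meltwater, i.e. equal mass of ice lost.
Ice mass of Kelen: 4.149×10^14 kg; ice mass of Ardis: 6.000×10^15 kg.
Fraction required = 4.149×10^14 / 6.000×10^15 = 0.0692 → 6.9 %.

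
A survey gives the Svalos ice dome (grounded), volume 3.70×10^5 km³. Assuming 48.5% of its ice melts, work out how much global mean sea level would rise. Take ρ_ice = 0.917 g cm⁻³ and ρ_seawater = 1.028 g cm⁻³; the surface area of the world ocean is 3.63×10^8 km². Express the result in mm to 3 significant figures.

≈ 441 mm

Svalos: 0.485 × 3.70×10^5 km³ × (917/1028) = 1.601×10^5 km³ of water.
Spread over 3.63×10^14 m² of ocean, Δh = 1.601×10^14 / 3.63×10^14 = 0.441 m = 441 mm.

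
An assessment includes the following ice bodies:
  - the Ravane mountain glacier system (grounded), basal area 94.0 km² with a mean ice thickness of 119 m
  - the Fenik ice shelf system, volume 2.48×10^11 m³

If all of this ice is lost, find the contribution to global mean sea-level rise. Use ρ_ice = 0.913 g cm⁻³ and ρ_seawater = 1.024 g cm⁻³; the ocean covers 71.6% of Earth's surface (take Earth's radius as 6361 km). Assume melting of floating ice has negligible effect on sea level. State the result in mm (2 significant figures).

Ravane: ice volume = 94.0 km² × 119 m = 11.19 km³; 11.19 × (913/1024) = 9.973 km³ of water.
The Fenik ice shelf system is floating and already displaces its own weight of water, so its melt adds essentially nothing to sea level.
Total added water ≈ 9.973×10^9 m³ over 3.64×10^14 m² → Δh = 2.74×10^-5 m = 0.027 mm.

≈ 0.027 mm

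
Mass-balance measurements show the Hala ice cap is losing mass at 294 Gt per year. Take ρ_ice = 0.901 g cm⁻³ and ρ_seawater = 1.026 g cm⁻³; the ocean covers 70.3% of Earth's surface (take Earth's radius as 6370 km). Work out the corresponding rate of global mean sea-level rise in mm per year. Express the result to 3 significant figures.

ρ_w = 1.026 g cm⁻³ = 1026 kg m⁻³. Annual water volume added = 294 Gt / ρ_w = 2.940×10^14 kg / 1026 kg m⁻³ = 2.865×10^11 m³.
Δh per year = 2.865×10^11 / 3.58×10^14 = 7.99×10^-4 m = 0.799 mm.

≈ 0.799 mm/yr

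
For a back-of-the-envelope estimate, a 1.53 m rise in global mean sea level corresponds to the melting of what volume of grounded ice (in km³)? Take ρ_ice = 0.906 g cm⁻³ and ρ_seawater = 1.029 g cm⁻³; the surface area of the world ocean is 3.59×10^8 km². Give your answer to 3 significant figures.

≈ 6.24×10^5 km³

Required water volume = Δh × A = 1.53 m × 3.59×10^14 m² = 5.493×10^14 m³ = 5.493×10^5 km³.
Ice volume = water volume × ρ_w/ρ_ice = 5.493×10^5 × 1029/906 = 6.24×10^5 km³.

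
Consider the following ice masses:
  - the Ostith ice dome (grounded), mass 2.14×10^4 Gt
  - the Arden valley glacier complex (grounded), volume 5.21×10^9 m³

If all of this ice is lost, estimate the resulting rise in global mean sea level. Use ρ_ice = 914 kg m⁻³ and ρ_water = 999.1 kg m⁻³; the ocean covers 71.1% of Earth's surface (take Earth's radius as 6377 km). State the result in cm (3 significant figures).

≈ 5.90 cm

Ostith: 2.14×10^4 Gt = 2.140×10^16 kg; dividing by ρ_w = 999.1 kg m⁻³ gives 2.142×10^13 m³ of water.
Arden: 5.21×10^9 m³ × (914/999.1) = 4.766×10^9 m³ of water.
Total added water ≈ 2.142×10^13 m³ over 3.63×10^14 m² → Δh = 0.0590 m = 5.90 cm.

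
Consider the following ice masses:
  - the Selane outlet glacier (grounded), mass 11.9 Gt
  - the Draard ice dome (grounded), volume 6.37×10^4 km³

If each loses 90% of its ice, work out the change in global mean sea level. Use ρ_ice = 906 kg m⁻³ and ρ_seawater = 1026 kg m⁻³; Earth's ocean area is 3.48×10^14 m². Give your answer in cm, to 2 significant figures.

Selane: 0.9 × 11.9 Gt = 1.071×10^13 kg; dividing by ρ_w = 1026 kg m⁻³ gives 1.044×10^10 m³ of water.
Draard: 0.9 × 6.37×10^4 km³ × (906/1026) = 5.062×10^4 km³ of water.
Total added water ≈ 5.064×10^13 m³ over 3.48×10^14 m² → Δh = 0.146 m = 15 cm.

≈ 15 cm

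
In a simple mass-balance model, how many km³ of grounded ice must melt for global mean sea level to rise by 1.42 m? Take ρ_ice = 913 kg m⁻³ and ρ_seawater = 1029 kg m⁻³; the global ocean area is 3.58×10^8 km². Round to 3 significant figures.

≈ 5.73×10^5 km³

Required water volume = Δh × A = 1.42 m × 3.58×10^14 m² = 5.084×10^14 m³ = 5.084×10^5 km³.
Ice volume = water volume × ρ_w/ρ_ice = 5.084×10^5 × 1029/913 = 5.73×10^5 km³.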